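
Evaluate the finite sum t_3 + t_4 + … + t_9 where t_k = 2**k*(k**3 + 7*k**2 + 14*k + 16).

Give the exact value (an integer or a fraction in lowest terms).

Compute t_(k+1)/t_k: get 2*(k**3 + 10*k**2 + 31*k + 38)/(k**3 + 7*k**2 + 14*k + 16).
Gosper form: A/B · C(k+1)/C(k) with A=2, B=1, C=k**3 + 7*k**2 + 14*k + 16.
Key eq: (2)·f(k+1) = (1)·f(k) + (k**3 + 7*k**2 + 14*k + 16).
deg f ≤ 3 (via 0,0,3).
Match coefficients ⇒ f(k) = (k + 1)*(k**2 + 4).
Get s_k = R·t_k = 2**k*(k**3 + k**2 + 4*k + 4) with R(k) = B(k−1)f(k)/C(k) = (k + 1)*(k**2 + 4)/(k**3 + 7*k**2 + 14*k + 16).
Verify: 2**k*(k**3 + 7*k**2 + 14*k + 16) matches t_k.
Sum = s_(10) − s_(3); s_(10) = 1171456, s_(3) = 416 ⇒ 1171040.

Σ = 1171040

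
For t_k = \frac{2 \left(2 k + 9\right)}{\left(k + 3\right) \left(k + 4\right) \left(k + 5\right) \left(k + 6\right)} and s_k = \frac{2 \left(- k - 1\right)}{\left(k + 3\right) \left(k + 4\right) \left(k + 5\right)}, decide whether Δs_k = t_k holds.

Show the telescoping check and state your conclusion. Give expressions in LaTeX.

s_(k+1) = 2*(-k - 2)/((k + 4)*(k + 5)*(k + 6))
s_(k+1) − s_k = 4*k/(k**4 + 18*k**3 + 119*k**2 + 342*k + 360)
(s_(k+1) − s_k) − t_k = -18/(k**4 + 18*k**3 + 119*k**2 + 342*k + 360)

Invalid: residual - \frac{18}{k^{4} + 18 k^{3} + 119 k^{2} + 342 k + 360} ≠ 0.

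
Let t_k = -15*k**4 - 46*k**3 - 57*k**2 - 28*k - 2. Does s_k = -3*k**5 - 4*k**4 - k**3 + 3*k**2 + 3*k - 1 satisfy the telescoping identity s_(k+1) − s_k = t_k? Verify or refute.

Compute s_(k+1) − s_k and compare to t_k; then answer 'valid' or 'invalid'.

s_(k+1) = -3*k**5 - 19*k**4 - 47*k**3 - 54*k**2 - 25*k - 3
s_(k+1) − s_k = -15*k**4 - 46*k**3 - 57*k**2 - 28*k - 2
(s_(k+1) − s_k) − t_k = 0

Valid: the claim telescopes to t_k.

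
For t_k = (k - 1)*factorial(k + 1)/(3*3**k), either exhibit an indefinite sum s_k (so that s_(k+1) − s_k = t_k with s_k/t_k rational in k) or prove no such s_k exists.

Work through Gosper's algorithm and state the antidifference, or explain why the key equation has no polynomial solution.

The ratio is k*(k + 2)/(3*(k - 1)).
Factor: A=k/3 + 2/3; B=1; C=k - 1.
Key eq: (k/3 + 2/3)·f(k+1) = (1)·f(k) + (k - 1).
deg f ≤ 0 (via 1,0,1).
A polynomial solution: f(k) = 3.
R(k) = B(k−1)·f(k)/C(k) = 3/(k - 1); s_k = R·t_k = factorial(k + 1)/3**k.
Check: Δs_k = (k - 1)*factorial(k + 1)/(3*3**k). ✓

s_k = factorial(k + 1)/3**k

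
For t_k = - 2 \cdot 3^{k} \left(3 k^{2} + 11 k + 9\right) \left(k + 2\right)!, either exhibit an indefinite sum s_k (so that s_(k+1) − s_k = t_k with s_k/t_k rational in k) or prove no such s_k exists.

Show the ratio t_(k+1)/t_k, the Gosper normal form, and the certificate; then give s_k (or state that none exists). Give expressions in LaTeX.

Ratio r(k) = 3*(3*k**3 + 26*k**2 + 74*k + 69)/(3*k**2 + 11*k + 9).
Take A(k)=3*k + 9, B(k)=1, C(k)=k**2 + 11*k/3 + 3.
Need (3*k + 9)·f(k+1) − (1)·f(k) = k**2 + 11*k/3 + 3.
deg f ≤ 1 (via 1,0,2).
Solving with deg f ≤ 1: f(k) = k/3.
Certificate R = B(k−1)f/C = k/(3*k**2 + 11*k + 9) gives s_k = -2*3**k*k*factorial(k + 2).
Check: Δs_k = -2*3**k*(3*k**2 + 11*k + 9)*factorial(k + 2). ✓

s_k = - 2 \cdot 3^{k} k \left(k + 2\right)!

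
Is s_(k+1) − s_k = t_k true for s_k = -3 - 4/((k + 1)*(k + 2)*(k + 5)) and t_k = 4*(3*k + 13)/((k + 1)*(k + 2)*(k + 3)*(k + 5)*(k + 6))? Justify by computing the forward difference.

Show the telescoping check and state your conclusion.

s_(k+1) = -3 - 4/((k + 2)*(k + 3)*(k + 6))
s_(k+1) − s_k = 4*(3*k + 13)/(k**5 + 17*k**4 + 107*k**3 + 307*k**2 + 396*k + 180)
(s_(k+1) − s_k) − t_k = 0

valid; difference matches t_k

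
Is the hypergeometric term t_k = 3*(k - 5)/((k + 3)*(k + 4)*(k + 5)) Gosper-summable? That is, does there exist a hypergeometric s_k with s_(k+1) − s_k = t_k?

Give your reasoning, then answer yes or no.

Yes. s_k = k*(-k - 19)/(4*(k + 3)*(k + 4)).

r(k) = (k - 4)*(k + 3)/((k - 5)*(k + 6)) after simplifying.
So A=k + 3 and B=k + 6, with C=k - 5.
f must satisfy (k + 3)·f(k+1) − (k + 5)·f(k) = k - 5.
Bound: deg f ≤ 2.
A polynomial solution: f(k) = -k*(k + 19)/12.
Get s_k = R·t_k = k*(-k - 19)/(4*(k + 3)*(k + 4)) with R(k) = B(k−1)f(k)/C(k) = -k*(k + 5)*(k + 19)/(12*(k - 5)).
Verify: 3*(k - 5)/(k**3 + 12*k**2 + 47*k + 60) matches t_k.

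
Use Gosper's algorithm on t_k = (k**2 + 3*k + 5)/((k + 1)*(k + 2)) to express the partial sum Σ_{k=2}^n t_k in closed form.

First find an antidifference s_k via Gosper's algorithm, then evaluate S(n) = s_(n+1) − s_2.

Compute t_(k+1)/t_k: get (k + 1)*(3*k + (k + 1)**2 + 8)/((k + 3)*(k**2 + 3*k + 5)).
A = k + 1, B = k + 3, C = k**2 + 3*k + 5.
Solve (k + 1)·f(k+1) − (k + 2)·f(k) = k**2 + 3*k + 5.
Degrees (1,1,2) ⇒ d ≤ 2.
A polynomial solution: f(k) = k*(k + 4).
So s_k = (B(k−1)f/C)·t_k = (k*(k + 2)*(k + 4)/(k**2 + 3*k + 5))·t_k = k*(k + 4)/(k + 1).
s_(k+1) − s_k = (k**2 + 3*k + 5)/(k**2 + 3*k + 2) = t_k.
Telescope: S(n) = s_(n+1) − s_(2) = (n**2 + 6*n + 5)/(n + 2) − (4) = (n**2 + 2*n - 3)/(n + 2).

S(n) = (n**2 + 2*n - 3)/(n + 2)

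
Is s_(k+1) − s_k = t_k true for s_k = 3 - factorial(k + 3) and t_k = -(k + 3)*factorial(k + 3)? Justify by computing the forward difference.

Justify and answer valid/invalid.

s_(k+1) = 3 - factorial(k + 4)
s_(k+1) − s_k = -(k + 3)*factorial(k + 3)
(s_(k+1) − s_k) − t_k = 0

Valid: the claim telescopes to t_k.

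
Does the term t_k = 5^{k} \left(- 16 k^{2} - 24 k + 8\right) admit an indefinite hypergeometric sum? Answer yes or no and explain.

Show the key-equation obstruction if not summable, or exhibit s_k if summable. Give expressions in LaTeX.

r(k) = 5*(2*k**2 + 7*k + 4)/(2*k**2 + 3*k - 1) after simplifying.
Gosper form: A/B · C(k+1)/C(k) with A=5, B=1, C=k**2 + 3*k/2 - 1/2.
Set up (5)·f(k+1) − (1)·f(k) − (k**2 + 3*k/2 - 1/2) = 0.
deg f ≤ 2 (via 0,0,2).
A polynomial solution: f(k) = (2*k**2 - 2*k - 1)/8.
So s_k = (B(k−1)f/C)·t_k = ((2*k**2 - 2*k - 1)/(4*(2*k**2 + 3*k - 1)))·t_k = 5**k*(-4*k**2 + 4*k + 2).
Δs = 5**k*(-16*k**2 - 24*k + 8), as required.

Yes. s_k = 5^{k} \left(- 4 k^{2} + 4 k + 2\right).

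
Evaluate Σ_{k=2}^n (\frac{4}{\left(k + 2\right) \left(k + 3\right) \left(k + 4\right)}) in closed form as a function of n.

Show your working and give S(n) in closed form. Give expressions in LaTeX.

S(n) = \frac{n^{2} + 7 n - 8}{10 \left(n^{2} + 7 n + 12\right)}

Step 1: r(k) = (k + 2)/(k + 5).
Normal form (A,B,C) = (k + 2, k + 5, 1).
Key eq: (k + 2)·f(k+1) = (k + 4)·f(k) + (1).
Degrees (1,1,0) ⇒ d ≤ 2.
Match coefficients ⇒ f(k) = k*(k + 5)/12.
Then R = B(k−1)f/C = k*(k + 4)*(k + 5)/12, so s_k = R(k)·t_k = k*(k + 5)/(3*(k + 2)*(k + 3)).
Verify: 4/(k**3 + 9*k**2 + 26*k + 24) matches t_k.
Telescope: S(n) = s_(n+1) − s_(2) = (n**2 + 7*n + 6)/(3*(n**2 + 7*n + 12)) − (7/30) = (n**2 + 7*n - 8)/(10*(n**2 + 7*n + 12)).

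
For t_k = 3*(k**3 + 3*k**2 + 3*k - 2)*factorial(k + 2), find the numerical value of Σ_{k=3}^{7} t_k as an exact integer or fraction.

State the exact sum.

Σ = 598750200

Ratio r(k) = (k**4 + 9*k**3 + 30*k**2 + 41*k + 15)/(k**3 + 3*k**2 + 3*k - 2).
Factor: A=k + 3; B=1; C=k**3 + 3*k**2 + 3*k - 2.
Solve (k + 3)·f(k+1) − (1)·f(k) = k**3 + 3*k**2 + 3*k - 2.
Degrees (1,0,3) ⇒ d ≤ 2.
Solve for f: f(k) = k**2 - k - 1 (degree 2 ≤ 2).
R(k) = B(k−1)·f(k)/C(k) = (k**2 - k - 1)/(k**3 + 3*k**2 + 3*k - 2); s_k = R·t_k = 3*(k**2 - k - 1)*factorial(k + 2).
Δs = 3*(k**3 + 3*k**2 + 3*k - 2)*factorial(k + 2), as required.
Telescoping: Σ = s_(8) − s_(3) = 598752000 − (1800) = 598750200.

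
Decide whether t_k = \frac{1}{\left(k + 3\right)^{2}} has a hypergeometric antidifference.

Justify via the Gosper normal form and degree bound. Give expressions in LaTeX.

No; the coefficient equations for f are inconsistent.

Ratio r(k) = (k + 3)**2/(k + 4)**2.
A = k**2 + 6*k + 9, B = k**2 + 8*k + 16, C = 1.
Key eq: (k**2 + 6*k + 9)·f(k+1) = (k**2 + 6*k + 9)·f(k) + (1).
Degrees (2,2,0) ⇒ d ≤ 0.
f = c0 ⇒ A·f(k+1) − B(k−1)·f(k) − C = -1. The system {-1 = 0} is inconsistent; no antidifference.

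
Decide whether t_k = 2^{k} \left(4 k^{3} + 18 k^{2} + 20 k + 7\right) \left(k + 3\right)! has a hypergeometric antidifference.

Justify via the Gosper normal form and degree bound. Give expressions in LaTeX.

Yes. s_k = 2^{k} \left(2 k^{2} - 2 k + 1\right) \left(k + 3\right)!.

t_(k+1)/t_k = 2*(4*k**4 + 46*k**3 + 188*k**2 + 321*k + 196)/(4*k**3 + 18*k**2 + 20*k + 7).
Gosper form: A/B · C(k+1)/C(k) with A=2*k + 8, B=1, C=k**3 + 9*k**2/2 + 5*k + 7/4.
f must satisfy (2*k + 8)·f(k+1) − (1)·f(k) = k**3 + 9*k**2/2 + 5*k + 7/4.
deg f ≤ 2 (via 1,0,3).
Match coefficients ⇒ f(k) = (2*k**2 - 2*k + 1)/4.
So s_k = (B(k−1)f/C)·t_k = ((2*k**2 - 2*k + 1)/(4*k**3 + 18*k**2 + 20*k + 7))·t_k = 2**k*(2*k**2 - 2*k + 1)*factorial(k + 3).
Check: Δs_k = 2**k*(4*k**3 + 18*k**2 + 20*k + 7)*factorial(k + 3). ✓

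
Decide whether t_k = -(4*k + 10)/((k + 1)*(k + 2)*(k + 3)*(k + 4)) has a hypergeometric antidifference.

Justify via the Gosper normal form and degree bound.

Yes. s_k = 2*k*(-k - 4)/(3*(k**2 + 4*k + 3)).

t_(k+1)/t_k = (k + 1)*(2*k + 7)/((k + 5)*(2*k + 5)).
Normal form (A,B,C) = (k + 1, k + 5, k + 5/2).
Key eq: (k + 1)·f(k+1) = (k + 4)·f(k) + (k + 5/2).
d = 3 from the (1,1,1) case.
Match coefficients ⇒ f(k) = k*(k + 2)*(k + 4)/6.
Certificate R = B(k−1)f/C = k*(k + 2)*(k + 4)**2/(3*(2*k + 5)) gives s_k = 2*k*(-k - 4)/(3*(k**2 + 4*k + 3)).
s_(k+1) − s_k = 2*(-2*k - 5)/(k**4 + 10*k**3 + 35*k**2 + 50*k + 24) = t_k.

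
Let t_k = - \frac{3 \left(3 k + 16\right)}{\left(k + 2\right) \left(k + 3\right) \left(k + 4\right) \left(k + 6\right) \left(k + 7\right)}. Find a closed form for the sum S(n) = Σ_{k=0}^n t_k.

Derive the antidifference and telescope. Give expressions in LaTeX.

S(n) = \frac{- n^{3} - 14 n^{2} - 61 n - 48}{12 \left(n^{3} + 14 n^{2} + 61 n + 84\right)}

The ratio is (k + 2)*(k + 6)*(3*k + 19)/((k + 5)*(k + 8)*(3*k + 16)).
Take A(k)=k + 2, B(k)=k + 8, C(k)=k**2 + 31*k/3 + 80/3.
Solve (k + 2)·f(k+1) − (k + 7)·f(k) = k**2 + 31*k/3 + 80/3.
d = 5 from the (1,1,2) case.
Solve for f: f(k) = k*(k + 4)*(k + 5)*(k**2 + 11*k + 36)/108 (degree 5 ≤ 5).
Certificate R = B(k−1)f/C = k*(k + 4)*(k + 7)*(k**2 + 11*k + 36)/(36*(3*k + 16)) gives s_k = k*(-k**2 - 11*k - 36)/(12*(k**3 + 11*k**2 + 36*k + 36)).
s_(k+1) − s_k = 3*(-3*k - 16)/(k**5 + 22*k**4 + 185*k**3 + 740*k**2 + 1404*k + 1008) = t_k.
Telescope: S(n) = s_(n+1) − s_(0) = (-n**3 - 14*n**2 - 61*n - 48)/(12*(n**3 + 14*n**2 + 61*n + 84)) − (0) = (-n**3 - 14*n**2 - 61*n - 48)/(12*(n**3 + 14*n**2 + 61*n + 84)).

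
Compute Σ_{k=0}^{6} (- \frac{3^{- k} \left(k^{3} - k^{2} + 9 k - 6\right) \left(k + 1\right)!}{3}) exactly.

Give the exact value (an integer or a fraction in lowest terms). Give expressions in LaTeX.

The ratio is (k + 2)*(9*k + (k + 1)**3 - (k + 1)**2 + 3)/(3*(k**3 - k**2 + 9*k - 6)).
So A=k/3 + 2/3 and B=1, with C=k**3 - k**2 + 9*k - 6.
f must satisfy (k/3 + 2/3)·f(k+1) − (1)·f(k) = k**3 - k**2 + 9*k - 6.
From deg A=1, deg B=0, deg C=3: d=2.
Coefficient equations give f(k) = 3*(k**2 - 2*k + 4).
So s_k = (B(k−1)f/C)·t_k = (3*(k**2 - 2*k + 4)/(k**3 - k**2 + 9*k - 6))·t_k = -(k**2 - 2*k + 4)*factorial(k + 1)/3**k.
Δs = -(k**3 - k**2 + 9*k - 6)*factorial(k + 1)/(3*3**k), as required.
Evaluate s at k=7 and k=0: -58240/81 and -4; difference -57916/81.

Σ = -57916/81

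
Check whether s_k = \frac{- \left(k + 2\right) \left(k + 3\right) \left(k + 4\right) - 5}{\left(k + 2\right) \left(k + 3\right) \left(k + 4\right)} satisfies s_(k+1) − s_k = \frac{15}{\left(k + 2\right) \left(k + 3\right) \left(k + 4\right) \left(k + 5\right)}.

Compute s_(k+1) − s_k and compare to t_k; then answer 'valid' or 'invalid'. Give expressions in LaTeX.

s_(k+1) = (-(k + 3)*(k + 4)*(k + 5) - 5)/((k + 3)*(k + 4)*(k + 5))
s_(k+1) − s_k = 15/(k**4 + 14*k**3 + 71*k**2 + 154*k + 120)
(s_(k+1) − s_k) − t_k = 0

Valid — Δs_k = t_k.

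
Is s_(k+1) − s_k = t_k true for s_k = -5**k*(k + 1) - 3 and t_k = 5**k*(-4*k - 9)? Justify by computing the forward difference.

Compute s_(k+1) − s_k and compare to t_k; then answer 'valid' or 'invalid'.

Valid: the claim telescopes to t_k.

s_(k+1) = -5*5**k*(k + 2) - 3
s_(k+1) − s_k = 5**k*(-4*k - 9)
(s_(k+1) − s_k) − t_k = 0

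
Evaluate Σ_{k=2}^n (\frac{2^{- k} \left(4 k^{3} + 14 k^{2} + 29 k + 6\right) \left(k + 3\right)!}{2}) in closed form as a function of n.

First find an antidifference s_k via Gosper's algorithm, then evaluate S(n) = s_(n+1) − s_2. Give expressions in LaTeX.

Ratio r(k) = (4*k**4 + 42*k**3 + 173*k**2 + 329*k + 212)/(2*(4*k**3 + 14*k**2 + 29*k + 6)).
Normal form (A,B,C) = (k/2 + 2, 1, k**3 + 7*k**2/2 + 29*k/4 + 3/2).
Key eq: (k/2 + 2)·f(k+1) = (1)·f(k) + (k**3 + 7*k**2/2 + 29*k/4 + 3/2).
From deg A=1, deg B=0, deg C=3: d=2.
A polynomial solution: f(k) = (4*k**2 - 2*k - 1)/2.
R(k) = B(k−1)·f(k)/C(k) = 2*(4*k**2 - 2*k - 1)/(4*k**3 + 14*k**2 + 29*k + 6); s_k = R·t_k = (4*k**2 - 2*k - 1)*factorial(k + 3)/2**k.
Verify: (4*k**3 + 14*k**2 + 29*k + 6)*factorial(k + 3)/(2*2**k) matches t_k.
s_(n+1) = 2**(-n - 1)*(4*n**2 + 6*n + 1)*factorial(n + 4) and s_(2) = 330, so S(n) = -330 + 2*n**2*factorial(n + 4)/2**n + 3*n*factorial(n + 4)/2**n + factorial(n + 4)/(2*2**n).

S(n) = -330 + 2 \cdot 2^{- n} n^{2} \left(n + 4\right)! + 3 \cdot 2^{- n} n \left(n + 4\right)! + \frac{2^{- n} \left(n + 4\right)!}{2}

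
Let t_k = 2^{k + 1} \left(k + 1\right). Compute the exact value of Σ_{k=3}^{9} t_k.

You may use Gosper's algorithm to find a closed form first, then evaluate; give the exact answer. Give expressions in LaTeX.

Σ = 18400

r(k) = 2*(k + 2)/(k + 1) after simplifying.
So A=2 and B=1, with C=k + 1.
Need (2)·f(k+1) − (1)·f(k) = k + 1.
Bound: deg f ≤ 1.
Coefficient equations give f(k) = k - 1.
Then R = B(k−1)f/C = (k - 1)/(k + 1), so s_k = R(k)·t_k = 2**(k + 1)*(k - 1).
Verify: 2**(k + 1)*(k + 1) matches t_k.
Sum = s_(10) − s_(3); s_(10) = 18432, s_(3) = 32 ⇒ 18400.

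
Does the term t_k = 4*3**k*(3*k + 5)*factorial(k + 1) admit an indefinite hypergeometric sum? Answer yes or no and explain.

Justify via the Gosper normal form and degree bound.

Yes. s_k = 4*3**k*factorial(k + 1).

Step 1: r(k) = 3*(k + 2)*(3*k + 8)/(3*k + 5).
Take A(k)=3*k + 6, B(k)=1, C(k)=k + 5/3.
Solve (3*k + 6)·f(k+1) − (1)·f(k) = k + 5/3.
From deg A=1, deg B=0, deg C=1: d=0.
Match coefficients ⇒ f(k) = 1/3.
So s_k = (B(k−1)f/C)·t_k = (1/(3*k + 5))·t_k = 4*3**k*factorial(k + 1).
Δs = 4*3**k*(3*k + 5)*factorial(k + 1), as required.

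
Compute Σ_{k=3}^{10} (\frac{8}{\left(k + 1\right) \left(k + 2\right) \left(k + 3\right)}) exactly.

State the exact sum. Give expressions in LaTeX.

Ratio r(k) = (k + 1)/(k + 4).
Factor: A=k + 1; B=k + 4; C=1.
Need (k + 1)·f(k+1) − (k + 3)·f(k) = 1.
d = 2 from the (1,1,0) case.
Coefficient equations give f(k) = k*(k + 3)/4.
Then R = B(k−1)f/C = k*(k + 3)**2/4, so s_k = R(k)·t_k = 2*k*(k + 3)/((k + 1)*(k + 2)).
Δs = 8/(k**3 + 6*k**2 + 11*k + 6), as required.
Σ_(k=3)^(10) t_k = s_(11) − s_(3) = 77/39 − (9/5) = 34/195.

Σ = 34/195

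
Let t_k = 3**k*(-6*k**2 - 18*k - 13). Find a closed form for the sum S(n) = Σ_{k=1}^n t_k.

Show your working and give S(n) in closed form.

Ratio r(k) = 3*(6*k**2 + 30*k + 37)/(6*k**2 + 18*k + 13).
Normal form (A,B,C) = (3, 1, k**2 + 3*k + 13/6).
Set up (3)·f(k+1) − (1)·f(k) − (k**2 + 3*k + 13/6) = 0.
deg f ≤ 2 (via 0,0,2).
Solving with deg f ≤ 2: f(k) = (3*k**2 + 2)/6.
Get s_k = R·t_k = 3**k*(-3*k**2 - 2) with R(k) = B(k−1)f(k)/C(k) = (3*k**2 + 2)/(6*k**2 + 18*k + 13).
s_(k+1) − s_k = 3**k*(-6*k**2 - 18*k - 13) = t_k.
Telescope: S(n) = s_(n+1) − s_(1) = 3**(n + 1)*(-3*n**2 - 6*n - 5) − (-15) = -9*3**n*n**2 - 18*3**n*n - 15*3**n + 15.

S(n) = -9*3**n*n**2 - 18*3**n*n - 15*3**n + 15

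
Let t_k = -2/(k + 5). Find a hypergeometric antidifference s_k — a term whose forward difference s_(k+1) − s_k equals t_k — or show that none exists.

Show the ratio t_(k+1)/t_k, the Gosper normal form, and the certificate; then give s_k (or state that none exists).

Step 1: r(k) = (k + 5)/(k + 6).
So A=k + 5 and B=k + 6, with C=1.
Key eq: (k + 5)·f(k+1) = (k + 5)·f(k) + (1).
deg f ≤ 0 (via 1,1,0).
Generic f = c0 gives residual -1; -1 = 0 cannot hold, so t_k is not Gosper-summable.

no hypergeometric antidifference exists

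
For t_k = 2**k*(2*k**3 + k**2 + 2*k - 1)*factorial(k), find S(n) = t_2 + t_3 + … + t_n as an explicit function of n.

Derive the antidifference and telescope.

Ratio r(k) = 2*(2*k**4 + 9*k**3 + 17*k**2 + 14*k + 4)/(2*k**3 + k**2 + 2*k - 1).
Take A(k)=2*k + 2, B(k)=1, C(k)=k**3 + k**2/2 + k - 1/2.
Need (2*k + 2)·f(k+1) − (1)·f(k) = k**3 + k**2/2 + k - 1/2.
Degrees (1,0,3) ⇒ d ≤ 2.
Solve for f: f(k) = (k - 1)**2/2 (degree 2 ≤ 2).
Then R = B(k−1)f/C = (k - 1)**2/(2*k**3 + k**2 + 2*k - 1), so s_k = R(k)·t_k = 2**k*(k - 1)**2*factorial(k).
Verify: 2**k*(2*k**3 + k**2 + 2*k - 1)*factorial(k) matches t_k.
s_(n+1) = 2**(n + 1)*n**2*factorial(n + 1) and s_(2) = 8, so S(n) = 2*2**n*n**2*factorial(n + 1) - 8.

S(n) = 2*2**n*n**2*factorial(n + 1) - 8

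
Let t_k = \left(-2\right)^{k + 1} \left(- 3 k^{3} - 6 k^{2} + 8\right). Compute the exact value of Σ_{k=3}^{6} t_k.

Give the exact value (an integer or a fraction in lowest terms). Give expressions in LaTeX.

Σ = 83408

Ratio r(k) = 2*(-3*(k + 1)**3 - 6*(k + 1)**2 + 8)/(3*k**3 + 6*k**2 - 8).
Normal form (A,B,C) = (-2, 1, k**3 + 2*k**2 - 8/3).
Set up (-2)·f(k+1) − (1)·f(k) − (k**3 + 2*k**2 - 8/3) = 0.
From deg A=0, deg B=0, deg C=3: d=3.
Coefficient equations give f(k) = -(k**3 - 2*k - 2)/3.
Certificate R = B(k−1)f/C = -(k**3 - 2*k - 2)/(3*k**3 + 6*k**2 - 8) gives s_k = (-2)**(k + 1)*(k**3 - 2*k - 2).
Verify: (-2)**(k + 1)*(-3*k**3 - 6*k**2 + 8) matches t_k.
Evaluate s at k=7 and k=3: 83712 and 304; difference 83408.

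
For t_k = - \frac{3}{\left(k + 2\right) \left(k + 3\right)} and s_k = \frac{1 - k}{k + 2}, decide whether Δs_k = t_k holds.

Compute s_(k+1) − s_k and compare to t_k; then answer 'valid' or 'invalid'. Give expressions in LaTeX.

Valid: the claim telescopes to t_k.

s_(k+1) = -k/(k + 3)
s_(k+1) − s_k = -3/(k**2 + 5*k + 6)
(s_(k+1) − s_k) − t_k = 0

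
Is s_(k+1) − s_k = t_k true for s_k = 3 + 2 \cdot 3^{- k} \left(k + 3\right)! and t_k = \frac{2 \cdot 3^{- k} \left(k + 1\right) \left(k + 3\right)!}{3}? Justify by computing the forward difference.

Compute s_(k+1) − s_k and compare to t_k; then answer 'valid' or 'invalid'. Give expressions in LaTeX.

Valid — Δs_k = t_k.

s_(k+1) = 2*3**(-k - 1)*factorial(k + 4) + 3
s_(k+1) − s_k = 2*(k + 1)*factorial(k + 3)/(3*3**k)
(s_(k+1) − s_k) − t_k = 0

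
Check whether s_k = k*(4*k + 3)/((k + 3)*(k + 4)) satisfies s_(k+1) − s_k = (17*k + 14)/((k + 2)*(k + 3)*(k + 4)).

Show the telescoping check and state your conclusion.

s_(k+1) = (k + 1)*(4*k + 7)/((k + 4)*(k + 5))
s_(k+1) − s_k = (25*k + 21)/(k**3 + 12*k**2 + 47*k + 60)
(s_(k+1) − s_k) − t_k = 4*(2*k**2 - 7*k - 7)/(k**4 + 14*k**3 + 71*k**2 + 154*k + 120)

Invalid: residual 4*(2*k**2 - 7*k - 7)/(k**4 + 14*k**3 + 71*k**2 + 154*k + 120) ≠ 0.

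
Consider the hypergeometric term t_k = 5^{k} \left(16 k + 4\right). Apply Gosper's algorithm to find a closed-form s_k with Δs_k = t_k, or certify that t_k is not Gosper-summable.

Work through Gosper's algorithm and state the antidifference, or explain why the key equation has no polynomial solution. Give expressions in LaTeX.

r(k) = 5*(4*k + 5)/(4*k + 1) after simplifying.
Gosper form: A/B · C(k+1)/C(k) with A=5, B=1, C=k + 1/4.
Key eq: (5)·f(k+1) = (1)·f(k) + (k + 1/4).
d = 1 from the (0,0,1) case.
Match coefficients ⇒ f(k) = (k - 1)/4.
Get s_k = R·t_k = 4*5**k*(k - 1) with R(k) = B(k−1)f(k)/C(k) = (k - 1)/(4*k + 1).
Δs = 5**k*(16*k + 4), as required.

s_k = 4 \cdot 5^{k} \left(k - 1\right)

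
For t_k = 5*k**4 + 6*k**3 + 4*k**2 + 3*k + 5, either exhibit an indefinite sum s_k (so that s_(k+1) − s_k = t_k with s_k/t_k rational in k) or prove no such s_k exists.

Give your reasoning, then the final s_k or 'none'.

s_k = k*(k**4 - k**3 + k + 4)

Ratio r(k) = (5*k**4 + 26*k**3 + 52*k**2 + 49*k + 23)/(5*k**4 + 6*k**3 + 4*k**2 + 3*k + 5).
Normal form (A,B,C) = (1, 1, k**4 + 6*k**3/5 + 4*k**2/5 + 3*k/5 + 1).
Solve (1)·f(k+1) − (1)·f(k) = k**4 + 6*k**3/5 + 4*k**2/5 + 3*k/5 + 1.
Degrees (0,0,4) ⇒ d ≤ 5.
Coefficient equations give f(k) = k*(k**4 - k**3 + k + 4)/5.
So s_k = (B(k−1)f/C)·t_k = (k*(k**4 - k**3 + k + 4)/(5*k**4 + 6*k**3 + 4*k**2 + 3*k + 5))·t_k = k*(k**4 - k**3 + k + 4).
Δs = 5*k**4 + 6*k**3 + 4*k**2 + 3*k + 5, as required.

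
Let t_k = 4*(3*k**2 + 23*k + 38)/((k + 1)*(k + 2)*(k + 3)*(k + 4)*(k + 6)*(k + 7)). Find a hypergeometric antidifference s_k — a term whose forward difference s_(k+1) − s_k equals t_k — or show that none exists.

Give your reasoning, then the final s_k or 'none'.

The ratio is (k + 1)*(k + 6)*(23*k + 3*(k + 1)**2 + 61)/((k + 5)*(k + 8)*(3*k**2 + 23*k + 38)).
Normal form (A,B,C) = (k + 1, k + 8, k**3 + 38*k**2/3 + 51*k + 190/3).
Need (k + 1)·f(k+1) − (k + 7)·f(k) = k**3 + 38*k**2/3 + 51*k + 190/3.
From deg A=1, deg B=1, deg C=3: d=6.
Solve for f: f(k) = k*(k + 2)*(k + 4)*(k + 5)*(k**2 + 10*k + 27)/54 (degree 6 ≤ 6).
Then R = B(k−1)f/C = k*(k + 2)*(k + 4)*(k + 7)*(k**2 + 10*k + 27)/(18*(3*k**2 + 23*k + 38)), so s_k = R(k)·t_k = 2*k*(k**2 + 10*k + 27)/(9*(k**3 + 10*k**2 + 27*k + 18)).
Check: Δs_k = 4*(3*k**2 + 23*k + 38)/(k**6 + 23*k**5 + 207*k**4 + 925*k**3 + 2144*k**2 + 2412*k + 1008). ✓

s_k = 2*k*(k**2 + 10*k + 27)/(9*(k**3 + 10*k**2 + 27*k + 18))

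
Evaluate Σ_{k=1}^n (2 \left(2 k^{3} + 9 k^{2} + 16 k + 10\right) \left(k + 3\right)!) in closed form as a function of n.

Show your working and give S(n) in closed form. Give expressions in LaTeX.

Ratio r(k) = (2*k**4 + 23*k**3 + 100*k**2 + 197*k + 148)/(2*k**3 + 9*k**2 + 16*k + 10).
A = k + 4, B = 1, C = k**3 + 9*k**2/2 + 8*k + 5.
Solve (k + 4)·f(k+1) − (1)·f(k) = k**3 + 9*k**2/2 + 8*k + 5.
Degrees (1,0,3) ⇒ d ≤ 2.
Solve for f: f(k) = (2*k**2 - k + 2)/2 (degree 2 ≤ 2).
So s_k = (B(k−1)f/C)·t_k = ((2*k**2 - k + 2)/(2*k**3 + 9*k**2 + 16*k + 10))·t_k = 2*(2*k**2 - k + 2)*factorial(k + 3).
Verify: 2*(2*k**3 + 9*k**2 + 16*k + 10)*factorial(k + 3) matches t_k.
s_(n+1) = 2*(2*n**2 + 3*n + 3)*factorial(n + 4) and s_(1) = 144, so S(n) = 4*n**2*factorial(n + 4) + 6*n*factorial(n + 4) + 6*factorial(n + 4) - 144.

S(n) = 4 n^{2} \left(n + 4\right)! + 6 n \left(n + 4\right)! + 6 \left(n + 4\right)! - 144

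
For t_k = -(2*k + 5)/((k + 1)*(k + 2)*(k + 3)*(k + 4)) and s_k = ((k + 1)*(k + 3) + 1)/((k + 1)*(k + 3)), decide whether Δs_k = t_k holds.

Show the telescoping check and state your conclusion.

s_(k+1) = ((k + 2)*(k + 4) + 1)/((k + 2)*(k + 4))
s_(k+1) − s_k = (-2*k - 5)/(k**4 + 10*k**3 + 35*k**2 + 50*k + 24)
(s_(k+1) − s_k) − t_k = 0

Valid: the claim telescopes to t_k.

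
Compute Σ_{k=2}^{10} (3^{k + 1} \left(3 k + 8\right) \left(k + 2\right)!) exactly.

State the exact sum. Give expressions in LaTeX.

Σ = 3309294160972152

t_(k+1)/t_k = 3*(k + 3)*(3*k + 11)/(3*k + 8).
A = 3*k + 9, B = 1, C = k + 8/3.
f must satisfy (3*k + 9)·f(k+1) − (1)·f(k) = k + 8/3.
d = 0 from the (1,0,1) case.
Solving with deg f ≤ 0: f(k) = 1/3.
R(k) = B(k−1)·f(k)/C(k) = 1/(3*k + 8); s_k = R·t_k = 3**(k + 1)*factorial(k + 2).
Check: Δs_k = 3**(k + 1)*(3*k + 8)*factorial(k + 2). ✓
Sum = s_(11) − s_(2); s_(11) = 3309294160972800, s_(2) = 648 ⇒ 3309294160972152.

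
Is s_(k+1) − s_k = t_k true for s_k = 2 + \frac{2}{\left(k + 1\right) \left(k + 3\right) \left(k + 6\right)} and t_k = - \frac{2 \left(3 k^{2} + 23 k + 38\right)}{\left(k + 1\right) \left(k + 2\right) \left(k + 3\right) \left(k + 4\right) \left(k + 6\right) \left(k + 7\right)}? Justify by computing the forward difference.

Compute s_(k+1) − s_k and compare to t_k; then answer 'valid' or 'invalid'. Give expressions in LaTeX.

valid; difference matches t_k

s_(k+1) = 2 + 2/((k + 2)*(k + 4)*(k + 7))
s_(k+1) − s_k = 2/((k + 2)*(k + 4)*(k + 7)) - 2/((k + 1)*(k + 3)*(k + 6))
(s_(k+1) − s_k) − t_k = 0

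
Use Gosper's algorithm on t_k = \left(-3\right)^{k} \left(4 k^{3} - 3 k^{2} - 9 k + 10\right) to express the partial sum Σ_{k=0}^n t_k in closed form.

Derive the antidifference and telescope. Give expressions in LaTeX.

t_(k+1)/t_k = 3*(-4*k**3 - 9*k**2 + 3*k - 2)/(4*k**3 - 3*k**2 - 9*k + 10).
Factor: A=-3; B=1; C=k**3 - 3*k**2/4 - 9*k/4 + 5/2.
Set up (-3)·f(k+1) − (1)·f(k) − (k**3 - 3*k**2/4 - 9*k/4 + 5/2) = 0.
Bound: deg f ≤ 3.
Match coefficients ⇒ f(k) = -(k - 2)**2*(k + 1)/4.
Get s_k = R·t_k = (-3)**k*(-k**3 + 3*k**2 - 4) with R(k) = B(k−1)f(k)/C(k) = -(k - 2)**2*(k + 1)/(4*k**3 - 3*k**2 - 9*k + 10).
s_(k+1) − s_k = (-3)**k*(4*k**3 - 3*k**2 - 9*k + 10) = t_k.
s_(n+1) = (-3)**(n + 1)*(-n**3 + 3*n - 2) and s_(0) = -4, so S(n) = 3*(-3)**n*n**3 - 9*(-3)**n*n + 6*(-3)**n + 4.

S(n) = 3 \left(-3\right)^{n} n^{3} - 9 \left(-3\right)^{n} n + 6 \left(-3\right)^{n} + 4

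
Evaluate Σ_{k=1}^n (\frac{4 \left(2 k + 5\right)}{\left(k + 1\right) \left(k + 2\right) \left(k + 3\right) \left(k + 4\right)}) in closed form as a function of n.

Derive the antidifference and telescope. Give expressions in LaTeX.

r(k) = (k + 1)*(2*k + 7)/((k + 5)*(2*k + 5)) after simplifying.
Gosper form: A/B · C(k+1)/C(k) with A=k + 1, B=k + 5, C=k + 5/2.
Key eq: (k + 1)·f(k+1) = (k + 4)·f(k) + (k + 5/2).
d = 3 from the (1,1,1) case.
A polynomial solution: f(k) = k*(k + 2)*(k + 4)/6.
Then R = B(k−1)f/C = k*(k + 2)*(k + 4)**2/(3*(2*k + 5)), so s_k = R(k)·t_k = 4*k*(k + 4)/(3*(k**2 + 4*k + 3)).
Verify: 4*(2*k + 5)/(k**4 + 10*k**3 + 35*k**2 + 50*k + 24) matches t_k.
Σ_(k=1)^n t_k = s_(n+1) − s_(1) = (4*(n**2 + 6*n + 5)/(3*(n**2 + 6*n + 8))) − (5/6), i.e. n*(n + 6)/(2*(n**2 + 6*n + 8)).

S(n) = \frac{n \left(n + 6\right)}{2 \left(n^{2} + 6 n + 8\right)}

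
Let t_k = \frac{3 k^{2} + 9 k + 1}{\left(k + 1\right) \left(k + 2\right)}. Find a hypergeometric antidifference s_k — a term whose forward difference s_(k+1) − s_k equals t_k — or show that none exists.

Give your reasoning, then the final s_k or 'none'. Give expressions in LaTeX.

s_k = \frac{k \left(3 k - 2\right)}{k + 1}

Step 1: r(k) = (k + 1)*(9*k + 3*(k + 1)**2 + 10)/((k + 3)*(3*k**2 + 9*k + 1)).
Normal form (A,B,C) = (k + 1, k + 3, k**2 + 3*k + 1/3).
f must satisfy (k + 1)·f(k+1) − (k + 2)·f(k) = k**2 + 3*k + 1/3.
Degrees (1,1,2) ⇒ d ≤ 2.
Solving with deg f ≤ 2: f(k) = k*(3*k - 2)/3.
So s_k = (B(k−1)f/C)·t_k = (k*(k + 2)*(3*k - 2)/(3*k**2 + 9*k + 1))·t_k = k*(3*k - 2)/(k + 1).
s_(k+1) − s_k = (3*k**2 + 9*k + 1)/(k**2 + 3*k + 2) = t_k.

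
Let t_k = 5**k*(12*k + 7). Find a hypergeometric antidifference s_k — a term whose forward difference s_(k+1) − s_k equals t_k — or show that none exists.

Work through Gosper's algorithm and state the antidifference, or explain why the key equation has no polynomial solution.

s_k = 5**k*(3*k - 2)

Ratio r(k) = 5*(12*k + 19)/(12*k + 7).
Factor: A=5; B=1; C=k + 7/12.
Need (5)·f(k+1) − (1)·f(k) = k + 7/12.
Degrees (0,0,1) ⇒ d ≤ 1.
A polynomial solution: f(k) = (3*k - 2)/12.
Get s_k = R·t_k = 5**k*(3*k - 2) with R(k) = B(k−1)f(k)/C(k) = (3*k - 2)/(12*k + 7).
Verify: 5**k*(12*k + 7) matches t_k.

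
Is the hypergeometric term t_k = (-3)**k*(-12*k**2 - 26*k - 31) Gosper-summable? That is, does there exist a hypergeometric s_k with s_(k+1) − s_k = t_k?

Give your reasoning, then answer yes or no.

Ratio r(k) = 3*(-12*k**2 - 50*k - 69)/(12*k**2 + 26*k + 31).
Gosper form: A/B · C(k+1)/C(k) with A=-3, B=1, C=k**2 + 13*k/6 + 31/12.
Need (-3)·f(k+1) − (1)·f(k) = k**2 + 13*k/6 + 31/12.
From deg A=0, deg B=0, deg C=2: d=2.
Solving with deg f ≤ 2: f(k) = -(3*k**2 + 2*k + 4)/12.
Certificate R = B(k−1)f/C = -(3*k**2 + 2*k + 4)/(12*k**2 + 26*k + 31) gives s_k = (-3)**k*(3*k**2 + 2*k + 4).
Δs = (-3)**k*(-12*k**2 - 26*k - 31), as required.

Yes. s_k = (-3)**k*(3*k**2 + 2*k + 4).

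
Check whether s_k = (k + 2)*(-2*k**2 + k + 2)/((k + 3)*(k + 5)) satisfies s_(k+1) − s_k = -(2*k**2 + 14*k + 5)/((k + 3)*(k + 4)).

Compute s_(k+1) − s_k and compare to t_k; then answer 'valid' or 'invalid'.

Invalid: residual 3*(17*k**2 + 81*k + 33)/(k**4 + 18*k**3 + 119*k**2 + 342*k + 360) ≠ 0.

s_(k+1) = (k + 3)*(k - 2*(k + 1)**2 + 3)/((k + 4)*(k + 6))
s_(k+1) − s_k = (-2*k**4 - 36*k**3 - 168*k**2 - 232*k - 51)/(k**4 + 18*k**3 + 119*k**2 + 342*k + 360)
(s_(k+1) − s_k) − t_k = 3*(17*k**2 + 81*k + 33)/(k**4 + 18*k**3 + 119*k**2 + 342*k + 360)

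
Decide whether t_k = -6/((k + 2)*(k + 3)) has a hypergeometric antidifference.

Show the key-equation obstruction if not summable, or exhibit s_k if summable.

Yes. s_k = -3*k/(k + 2).

Step 1: r(k) = (k + 2)/(k + 4).
So A=k + 2 and B=k + 4, with C=1.
Key eq: (k + 2)·f(k+1) = (k + 3)·f(k) + (1).
d = 1 from the (1,1,0) case.
Solve for f: f(k) = k/2 (degree 1 ≤ 1).
So s_k = (B(k−1)f/C)·t_k = (k*(k + 3)/2)·t_k = -3*k/(k + 2).
s_(k+1) − s_k = -6/(k**2 + 5*k + 6) = t_k.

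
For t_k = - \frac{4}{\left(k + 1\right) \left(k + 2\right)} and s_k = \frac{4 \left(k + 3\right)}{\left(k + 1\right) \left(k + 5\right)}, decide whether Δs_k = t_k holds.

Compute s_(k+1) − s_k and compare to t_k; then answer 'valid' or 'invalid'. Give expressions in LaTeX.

s_(k+1) = 4*(k + 4)/((k + 2)*(k + 6))
s_(k+1) − s_k = 4*(-k**2 - 7*k - 16)/(k**4 + 14*k**3 + 65*k**2 + 112*k + 60)
(s_(k+1) − s_k) − t_k = 8*(2*k + 7)/(k**4 + 14*k**3 + 65*k**2 + 112*k + 60)

Invalid: residual \frac{8 \left(2 k + 7\right)}{k^{4} + 14 k^{3} + 65 k^{2} + 112 k + 60} ≠ 0.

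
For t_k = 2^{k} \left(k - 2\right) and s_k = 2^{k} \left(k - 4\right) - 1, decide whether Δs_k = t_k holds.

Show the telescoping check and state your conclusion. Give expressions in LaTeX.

valid; difference matches t_k

s_(k+1) = 2**(k + 1)*(k - 3) - 1
s_(k+1) − s_k = 2**k*(k - 2)
(s_(k+1) − s_k) − t_k = 0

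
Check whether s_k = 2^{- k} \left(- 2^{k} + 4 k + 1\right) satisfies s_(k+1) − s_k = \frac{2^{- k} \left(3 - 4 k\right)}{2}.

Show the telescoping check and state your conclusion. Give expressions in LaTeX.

valid; difference matches t_k

s_(k+1) = (-2*2**k + 4*k + 5)/(2*2**k)
s_(k+1) − s_k = (3 - 4*k)/(2*2**k)
(s_(k+1) − s_k) − t_k = 0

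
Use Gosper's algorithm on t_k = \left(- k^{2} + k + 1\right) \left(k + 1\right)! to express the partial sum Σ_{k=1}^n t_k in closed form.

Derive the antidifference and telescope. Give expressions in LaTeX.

Ratio r(k) = (k + 2)*(k - (k + 1)**2 + 2)/(-k**2 + k + 1).
Take A(k)=k + 2, B(k)=1, C(k)=k**2 - k - 1.
Need (k + 2)·f(k+1) − (1)·f(k) = k**2 - k - 1.
From deg A=1, deg B=0, deg C=2: d=1.
A polynomial solution: f(k) = k - 3.
So s_k = (B(k−1)f/C)·t_k = ((k - 3)/(k**2 - k - 1))·t_k = -(k - 3)*factorial(k + 1).
s_(k+1) − s_k = (-k**2 + k + 1)*factorial(k + 1) = t_k.
Σ_(k=1)^n t_k = s_(n+1) − s_(1) = (-(n - 2)*factorial(n + 2)) − (4), i.e. -n*factorial(n + 2) + 2*factorial(n + 2) - 4.

S(n) = - n \left(n + 2\right)! + 2 \left(n + 2\right)! - 4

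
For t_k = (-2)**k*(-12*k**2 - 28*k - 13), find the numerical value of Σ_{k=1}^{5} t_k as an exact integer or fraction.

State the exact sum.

r(k) = 2*(-12*k**2 - 52*k - 53)/(12*k**2 + 28*k + 13) after simplifying.
Factor: A=-2; B=1; C=k**2 + 7*k/3 + 13/12.
Set up (-2)·f(k+1) − (1)·f(k) − (k**2 + 7*k/3 + 13/12) = 0.
deg f ≤ 2 (via 0,0,2).
Solving with deg f ≤ 2: f(k) = -(4*k**2 + 4*k - 1)/12.
Get s_k = R·t_k = (-2)**k*(4*k**2 + 4*k - 1) with R(k) = B(k−1)f(k)/C(k) = -(4*k**2 + 4*k - 1)/(12*k**2 + 28*k + 13).
Check: Δs_k = (-2)**k*(-12*k**2 - 28*k - 13). ✓
Evaluate s at k=6 and k=1: 10688 and -14; difference 10702.

Σ = 10702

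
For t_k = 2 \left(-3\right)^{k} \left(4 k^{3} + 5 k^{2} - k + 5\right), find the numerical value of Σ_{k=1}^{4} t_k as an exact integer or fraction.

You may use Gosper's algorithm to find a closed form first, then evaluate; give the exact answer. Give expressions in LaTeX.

Compute t_(k+1)/t_k: get 3*(-4*k**3 - 17*k**2 - 21*k - 13)/(4*k**3 + 5*k**2 - k + 5).
Factor: A=-3; B=1; C=k**3 + 5*k**2/4 - k/4 + 5/4.
Set up (-3)·f(k+1) − (1)·f(k) − (k**3 + 5*k**2/4 - k/4 + 5/4) = 0.
Degrees (0,0,3) ⇒ d ≤ 3.
A polynomial solution: f(k) = -(k**3 - k**2 - k + 2)/4.
Certificate R = B(k−1)f/C = -(k**3 - k**2 - k + 2)/(4*k**3 + 5*k**2 - k + 5) gives s_k = 2*(-3)**k*(-k**3 + k**2 + k - 2).
Check: Δs_k = 2*(-3)**k*(4*k**3 + 5*k**2 - k + 5). ✓
Evaluate s at k=5 and k=1: 47142 and 6; difference 47136.

Σ = 47136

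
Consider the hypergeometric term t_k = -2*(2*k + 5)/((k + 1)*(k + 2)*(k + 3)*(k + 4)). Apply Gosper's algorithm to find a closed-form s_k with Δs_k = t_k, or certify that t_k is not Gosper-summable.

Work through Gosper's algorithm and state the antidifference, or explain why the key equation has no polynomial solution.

s_k = 2*k*(-k - 4)/(3*(k**2 + 4*k + 3))

The ratio is (k + 1)*(2*k + 7)/((k + 5)*(2*k + 5)).
Factor: A=k + 1; B=k + 5; C=k + 5/2.
Key eq: (k + 1)·f(k+1) = (k + 4)·f(k) + (k + 5/2).
Bound: deg f ≤ 3.
Coefficient equations give f(k) = k*(k + 2)*(k + 4)/6.
So s_k = (B(k−1)f/C)·t_k = (k*(k + 2)*(k + 4)**2/(3*(2*k + 5)))·t_k = 2*k*(-k - 4)/(3*(k**2 + 4*k + 3)).
Verify: 2*(-2*k - 5)/(k**4 + 10*k**3 + 35*k**2 + 50*k + 24) matches t_k.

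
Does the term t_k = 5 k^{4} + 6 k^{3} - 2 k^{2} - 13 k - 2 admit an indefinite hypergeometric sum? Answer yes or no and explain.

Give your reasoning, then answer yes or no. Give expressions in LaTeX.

The ratio is (5*k**4 + 26*k**3 + 46*k**2 + 21*k - 6)/(5*k**4 + 6*k**3 - 2*k**2 - 13*k - 2).
Factor: A=1; B=1; C=k**4 + 6*k**3/5 - 2*k**2/5 - 13*k/5 - 2/5.
Solve (1)·f(k+1) − (1)·f(k) = k**4 + 6*k**3/5 - 2*k**2/5 - 13*k/5 - 2/5.
From deg A=0, deg B=0, deg C=4: d=5.
Match coefficients ⇒ f(k) = k*(k**4 - k**3 - 2*k**2 - 4*k + 4)/5.
So s_k = (B(k−1)f/C)·t_k = (k*(k**4 - k**3 - 2*k**2 - 4*k + 4)/(5*k**4 + 6*k**3 - 2*k**2 - 13*k - 2))·t_k = k*(k**4 - k**3 - 2*k**2 - 4*k + 4).
Verify: 5*k**4 + 6*k**3 - 2*k**2 - 13*k - 2 matches t_k.

Yes. s_k = k \left(k^{4} - k^{3} - 2 k^{2} - 4 k + 4\right).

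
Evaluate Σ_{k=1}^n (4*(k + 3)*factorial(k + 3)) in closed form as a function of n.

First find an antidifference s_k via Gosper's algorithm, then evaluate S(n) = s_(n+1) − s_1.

S(n) = 4*factorial(n + 4) - 96

Step 1: r(k) = (k + 4)**2/(k + 3).
Normal form (A,B,C) = (k + 4, 1, k + 3).
Need (k + 4)·f(k+1) − (1)·f(k) = k + 3.
deg f ≤ 0 (via 1,0,1).
Coefficient equations give f(k) = 1.
Get s_k = R·t_k = 4*factorial(k + 3) with R(k) = B(k−1)f(k)/C(k) = 1/(k + 3).
s_(k+1) − s_k = 4*(k + 3)*factorial(k + 3) = t_k.
Evaluate: s_(n+1) = 4*factorial(n + 4); subtract s_(1) = 96 ⇒ S(n) = 4*factorial(n + 4) - 96.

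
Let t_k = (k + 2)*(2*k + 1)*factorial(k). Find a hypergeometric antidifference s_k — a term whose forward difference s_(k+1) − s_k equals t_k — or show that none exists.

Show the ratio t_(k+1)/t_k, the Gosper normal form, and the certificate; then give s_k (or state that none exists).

Step 1: r(k) = (k + 1)*(k + 3)*(2*k + 3)/((k + 2)*(2*k + 1)).
Take A(k)=k + 1, B(k)=1, C(k)=k**2 + 5*k/2 + 1.
Key eq: (k + 1)·f(k+1) = (1)·f(k) + (k**2 + 5*k/2 + 1).
deg f ≤ 1 (via 1,0,2).
Coefficient equations give f(k) = (2*k + 3)/2.
R(k) = B(k−1)·f(k)/C(k) = (2*k + 3)/((k + 2)*(2*k + 1)); s_k = R·t_k = (2*k + 3)*factorial(k).
Verify: (k + 2)*(2*k + 1)*factorial(k) matches t_k.

s_k = (2*k + 3)*factorial(k)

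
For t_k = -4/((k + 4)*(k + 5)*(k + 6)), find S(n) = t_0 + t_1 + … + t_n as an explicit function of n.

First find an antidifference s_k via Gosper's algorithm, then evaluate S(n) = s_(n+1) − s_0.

S(n) = (-n**2 - 11*n - 10)/(10*(n**2 + 11*n + 30))

Step 1: r(k) = (k + 4)/(k + 7).
Gosper form: A/B · C(k+1)/C(k) with A=k + 4, B=k + 7, C=1.
Solve (k + 4)·f(k+1) − (k + 6)·f(k) = 1.
d = 2 from the (1,1,0) case.
Solving with deg f ≤ 2: f(k) = k*(k + 9)/40.
Get s_k = R·t_k = k*(-k - 9)/(10*(k + 4)*(k + 5)) with R(k) = B(k−1)f(k)/C(k) = k*(k + 6)*(k + 9)/40.
s_(k+1) − s_k = -4/(k**3 + 15*k**2 + 74*k + 120) = t_k.
Telescope: S(n) = s_(n+1) − s_(0) = (-n**2 - 11*n - 10)/(10*(n**2 + 11*n + 30)) − (0) = (-n**2 - 11*n - 10)/(10*(n**2 + 11*n + 30)).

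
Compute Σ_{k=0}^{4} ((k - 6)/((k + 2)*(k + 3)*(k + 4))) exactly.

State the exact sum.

The ratio is (k - 5)*(k + 2)/((k - 6)*(k + 5)).
So A=k + 2 and B=k + 5, with C=k - 6.
Solve (k + 2)·f(k+1) − (k + 4)·f(k) = k - 6.
Degrees (1,1,1) ⇒ d ≤ 2.
Solve for f: f(k) = -k*(k + 8)/3 (degree 2 ≤ 2).
Then R = B(k−1)f/C = -k*(k + 4)*(k + 8)/(3*(k - 6)), so s_k = R(k)·t_k = k*(-k - 8)/(3*(k + 2)*(k + 3)).
s_(k+1) − s_k = (k - 6)/(k**3 + 9*k**2 + 26*k + 24) = t_k.
Sum = s_(5) − s_(0); s_(5) = -65/168, s_(0) = 0 ⇒ -65/168.

Σ = -65/168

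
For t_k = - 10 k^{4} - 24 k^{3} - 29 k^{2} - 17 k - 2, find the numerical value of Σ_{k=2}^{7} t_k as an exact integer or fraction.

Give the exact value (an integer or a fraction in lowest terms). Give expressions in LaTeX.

Σ = -70044

Compute t_(k+1)/t_k: get (10*k**4 + 64*k**3 + 161*k**2 + 187*k + 82)/(10*k**4 + 24*k**3 + 29*k**2 + 17*k + 2).
Normal form (A,B,C) = (1, 1, k**4 + 12*k**3/5 + 29*k**2/10 + 17*k/10 + 1/5).
Solve (1)·f(k+1) − (1)·f(k) = k**4 + 12*k**3/5 + 29*k**2/10 + 17*k/10 + 1/5.
d = 5 from the (0,0,4) case.
Solving with deg f ≤ 5: f(k) = k*(k + 1)*(2*k**3 - k**2 + 2*k - 2)/10.
Get s_k = R·t_k = k*(-2*k**4 - k**3 - k**2 + 2) with R(k) = B(k−1)f(k)/C(k) = k*(2*k**3 - k**2 + 2*k - 2)/(10*k**3 + 14*k**2 + 15*k + 2).
Δs = -10*k**4 - 24*k**3 - 29*k**2 - 17*k - 2, as required.
Sum = s_(8) − s_(2); s_(8) = -70128, s_(2) = -84 ⇒ -70044.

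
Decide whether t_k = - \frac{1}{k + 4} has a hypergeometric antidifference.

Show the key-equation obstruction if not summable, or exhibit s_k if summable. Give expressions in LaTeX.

The ratio is (k + 4)/(k + 5).
Gosper form: A/B · C(k+1)/C(k) with A=k + 4, B=k + 5, C=1.
Solve (k + 4)·f(k+1) − (k + 4)·f(k) = 1.
Degrees (1,1,0) ⇒ d ≤ 0.
f = c0 ⇒ A·f(k+1) − B(k−1)·f(k) − C = -1. The system {-1 = 0} is inconsistent; no antidifference.

No; the coefficient equations for f are inconsistent.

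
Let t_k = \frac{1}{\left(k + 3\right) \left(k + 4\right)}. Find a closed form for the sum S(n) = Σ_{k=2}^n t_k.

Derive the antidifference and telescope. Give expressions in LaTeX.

S(n) = \frac{n - 1}{5 \left(n + 4\right)}

The ratio is (k + 3)/(k + 5).
Factor: A=k + 3; B=k + 5; C=1.
f must satisfy (k + 3)·f(k+1) − (k + 4)·f(k) = 1.
From deg A=1, deg B=1, deg C=0: d=1.
Match coefficients ⇒ f(k) = k/3.
Then R = B(k−1)f/C = k*(k + 4)/3, so s_k = R(k)·t_k = k/(3*(k + 3)).
Δs = 1/(k**2 + 7*k + 12), as required.
Telescope: S(n) = s_(n+1) − s_(2) = (n + 1)/(3*(n + 4)) − (2/15) = (n - 1)/(5*(n + 4)).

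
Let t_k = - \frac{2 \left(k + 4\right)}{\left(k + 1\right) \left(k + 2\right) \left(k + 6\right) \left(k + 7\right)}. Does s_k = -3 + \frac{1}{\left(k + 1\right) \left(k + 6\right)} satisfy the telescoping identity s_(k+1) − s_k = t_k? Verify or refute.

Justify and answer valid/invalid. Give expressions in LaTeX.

Valid: the claim telescopes to t_k.

s_(k+1) = -3 + 1/((k + 2)*(k + 7))
s_(k+1) − s_k = 2*(-k - 4)/(k**4 + 16*k**3 + 83*k**2 + 152*k + 84)
(s_(k+1) − s_k) − t_k = 0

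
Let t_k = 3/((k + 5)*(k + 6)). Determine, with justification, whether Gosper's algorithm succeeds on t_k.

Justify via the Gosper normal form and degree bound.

The ratio is (k + 5)/(k + 7).
So A=k + 5 and B=k + 7, with C=1.
Solve (k + 5)·f(k+1) − (k + 6)·f(k) = 1.
d = 1 from the (1,1,0) case.
Match coefficients ⇒ f(k) = k/5.
R(k) = B(k−1)·f(k)/C(k) = k*(k + 6)/5; s_k = R·t_k = 3*k/(5*(k + 5)).
s_(k+1) − s_k = 3/(k**2 + 11*k + 30) = t_k.

Yes. s_k = 3*k/(5*(k + 5)).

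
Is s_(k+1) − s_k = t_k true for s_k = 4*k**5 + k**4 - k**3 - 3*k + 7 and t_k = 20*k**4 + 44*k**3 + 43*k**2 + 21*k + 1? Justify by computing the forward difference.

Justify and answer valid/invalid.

s_(k+1) = -3*k + 4*(k + 1)**5 + (k + 1)**4 - (k + 1)**3 + 4
s_(k+1) − s_k = 20*k**4 + 44*k**3 + 43*k**2 + 21*k + 1
(s_(k+1) − s_k) − t_k = 0

Valid: the claim telescopes to t_k.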